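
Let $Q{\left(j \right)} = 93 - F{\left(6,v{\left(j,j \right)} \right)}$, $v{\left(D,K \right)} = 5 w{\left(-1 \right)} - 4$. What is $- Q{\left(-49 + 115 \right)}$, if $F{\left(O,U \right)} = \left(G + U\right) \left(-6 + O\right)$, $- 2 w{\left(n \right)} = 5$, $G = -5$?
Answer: $-93$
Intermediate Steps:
$w{\left(n \right)} = - \frac{5}{2}$ ($w{\left(n \right)} = \left(- \frac{1}{2}\right) 5 = - \frac{5}{2}$)
$v{\left(D,K \right)} = - \frac{33}{2}$ ($v{\left(D,K \right)} = 5 \left(- \frac{5}{2}\right) - 4 = - \frac{25}{2} - 4 = - \frac{33}{2}$)
$F{\left(O,U \right)} = \left(-6 + O\right) \left(-5 + U\right)$ ($F{\left(O,U \right)} = \left(-5 + U\right) \left(-6 + O\right) = \left(-6 + O\right) \left(-5 + U\right)$)
$Q{\left(j \right)} = 93$ ($Q{\left(j \right)} = 93 - \left(30 - -99 - 30 + 6 \left(- \frac{33}{2}\right)\right) = 93 - \left(30 + 99 - 30 - 99\right) = 93 - 0 = 93 + 0 = 93$)
$- Q{\left(-49 + 115 \right)} = \left(-1\right) 93 = -93$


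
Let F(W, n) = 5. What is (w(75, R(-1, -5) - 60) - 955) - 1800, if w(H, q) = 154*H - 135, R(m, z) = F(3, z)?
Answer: 8660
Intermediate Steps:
R(m, z) = 5
w(H, q) = -135 + 154*H
(w(75, R(-1, -5) - 60) - 955) - 1800 = ((-135 + 154*75) - 955) - 1800 = ((-135 + 11550) - 955) - 1800 = (11415 - 955) - 1800 = 10460 - 1800 = 8660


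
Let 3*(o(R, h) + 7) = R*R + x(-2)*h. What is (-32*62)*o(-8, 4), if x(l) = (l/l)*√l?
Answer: -85312/3 - 7936*I*√2/3 ≈ -28437.0 - 3741.1*I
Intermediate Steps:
x(l) = √l (x(l) = 1*√l = √l)
o(R, h) = -7 + R²/3 + I*h*√2/3 (o(R, h) = -7 + (R*R + √(-2)*h)/3 = -7 + (R² + (I*√2)*h)/3 = -7 + (R² + I*h*√2)/3 = -7 + (R²/3 + I*h*√2/3) = -7 + R²/3 + I*h*√2/3)
(-32*62)*o(-8, 4) = (-32*62)*(-7 + (⅓)*(-8)² + (⅓)*I*4*√2) = -1984*(-7 + (⅓)*64 + 4*I*√2/3) = -1984*(-7 + 64/3 + 4*I*√2/3) = -1984*(43/3 + 4*I*√2/3) = -85312/3 - 7936*I*√2/3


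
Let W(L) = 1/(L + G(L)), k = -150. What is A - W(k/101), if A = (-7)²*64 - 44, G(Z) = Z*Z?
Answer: 22715999/7350 ≈ 3090.6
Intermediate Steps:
G(Z) = Z²
W(L) = 1/(L + L²)
A = 3092 (A = 49*64 - 44 = 3136 - 44 = 3092)
A - W(k/101) = 3092 - 1/(((-150/101))*(1 - 150/101)) = 3092 - 1/(((-150*1/101))*(1 - 150*1/101)) = 3092 - 1/((-150/101)*(1 - 150/101)) = 3092 - (-101)/(150*(-49/101)) = 3092 - (-101)*(-101)/(150*49) = 3092 - 1*10201/7350 = 3092 - 10201/7350 = 22715999/7350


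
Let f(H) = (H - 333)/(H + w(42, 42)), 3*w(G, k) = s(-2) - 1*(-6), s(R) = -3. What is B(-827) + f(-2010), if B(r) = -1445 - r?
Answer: -1239219/2009 ≈ -616.83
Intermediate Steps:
w(G, k) = 1 (w(G, k) = (-3 - 1*(-6))/3 = (-3 + 6)/3 = (⅓)*3 = 1)
f(H) = (-333 + H)/(1 + H) (f(H) = (H - 333)/(H + 1) = (-333 + H)/(1 + H))
B(-827) + f(-2010) = (-1445 - 1*(-827)) + (-333 - 2010)/(1 - 2010) = (-1445 + 827) - 2343/(-2009) = -618 - 1/2009*(-2343) = -618 + 2343/2009 = -1239219/2009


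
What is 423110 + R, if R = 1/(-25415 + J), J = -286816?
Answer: 132108058409/312231 ≈ 4.2311e+5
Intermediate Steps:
R = -1/312231 (R = 1/(-25415 - 286816) = 1/(-312231) = -1/312231 ≈ -3.2028e-6)
423110 + R = 423110 - 1/312231 = 132108058409/312231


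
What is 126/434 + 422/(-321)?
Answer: -10193/9951 ≈ -1.0243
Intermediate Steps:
126/434 + 422/(-321) = 126*(1/434) + 422*(-1/321) = 9/31 - 422/321 = -10193/9951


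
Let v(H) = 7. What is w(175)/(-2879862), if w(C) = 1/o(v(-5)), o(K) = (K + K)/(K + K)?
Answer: -1/2879862 ≈ -3.4724e-7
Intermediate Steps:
o(K) = 1 (o(K) = (2*K)/((2*K)) = (2*K)*(1/(2*K)) = 1)
w(C) = 1 (w(C) = 1/1 = 1)
w(175)/(-2879862) = 1/(-2879862) = 1*(-1/2879862) = -1/2879862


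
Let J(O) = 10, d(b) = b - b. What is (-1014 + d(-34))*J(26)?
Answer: -10140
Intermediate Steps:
d(b) = 0
(-1014 + d(-34))*J(26) = (-1014 + 0)*10 = -1014*10 = -10140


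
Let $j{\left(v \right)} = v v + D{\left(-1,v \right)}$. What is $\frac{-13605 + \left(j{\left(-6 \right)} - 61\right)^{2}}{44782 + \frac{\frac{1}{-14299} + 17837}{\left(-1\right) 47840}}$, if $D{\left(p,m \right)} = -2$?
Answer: $- \frac{4404005062080}{15316753080929} \approx -0.28753$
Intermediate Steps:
$j{\left(v \right)} = -2 + v^{2}$ ($j{\left(v \right)} = v v - 2 = v^{2} - 2 = -2 + v^{2}$)
$\frac{-13605 + \left(j{\left(-6 \right)} - 61\right)^{2}}{44782 + \frac{\frac{1}{-14299} + 17837}{\left(-1\right) 47840}} = \frac{-13605 + \left(\left(-2 + \left(-6\right)^{2}\right) - 61\right)^{2}}{44782 + \frac{\frac{1}{-14299} + 17837}{\left(-1\right) 47840}} = \frac{-13605 + \left(\left(-2 + 36\right) - 61\right)^{2}}{44782 + \frac{- \frac{1}{14299} + 17837}{-47840}} = \frac{-13605 + \left(34 - 61\right)^{2}}{44782 + \frac{255051262}{14299} \left(- \frac{1}{47840}\right)} = \frac{-13605 + \left(-27\right)^{2}}{44782 - \frac{127525631}{342032080}} = \frac{-13605 + 729}{\frac{15316753080929}{342032080}} = \left(-12876\right) \frac{342032080}{15316753080929} = - \frac{4404005062080}{15316753080929}$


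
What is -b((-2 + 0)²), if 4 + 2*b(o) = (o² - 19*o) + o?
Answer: 30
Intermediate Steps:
b(o) = -2 + o²/2 - 9*o (b(o) = -2 + ((o² - 19*o) + o)/2 = -2 + (o² - 18*o)/2 = -2 + (o²/2 - 9*o) = -2 + o²/2 - 9*o)
-b((-2 + 0)²) = -(-2 + ((-2 + 0)²)²/2 - 9*(-2 + 0)²) = -(-2 + ((-2)²)²/2 - 9*(-2)²) = -(-2 + (½)*4² - 9*4) = -(-2 + (½)*16 - 36) = -(-2 + 8 - 36) = -1*(-30) = 30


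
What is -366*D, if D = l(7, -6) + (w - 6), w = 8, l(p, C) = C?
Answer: 1464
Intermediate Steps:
D = -4 (D = -6 + (8 - 6) = -6 + 2 = -4)
-366*D = -366*(-4) = 1464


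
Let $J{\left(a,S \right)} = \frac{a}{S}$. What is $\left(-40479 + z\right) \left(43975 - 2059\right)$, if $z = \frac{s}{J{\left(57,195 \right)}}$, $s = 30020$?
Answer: $2608055436$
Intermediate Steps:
$z = 102700$ ($z = \frac{30020}{57 \cdot \frac{1}{195}} = \frac{30020}{\frac{19}{65}} = 30020 \cdot \frac{65}{19} = 102700$)
$\left(-40479 + z\right) \left(43975 - 2059\right) = \left(-40479 + 102700\right) \left(43975 - 2059\right) = 62221 \cdot 41916 = 2608055436$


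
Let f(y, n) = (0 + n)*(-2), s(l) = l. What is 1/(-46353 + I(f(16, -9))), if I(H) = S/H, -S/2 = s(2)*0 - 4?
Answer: -9/417173 ≈ -2.1574e-5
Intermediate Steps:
f(y, n) = -2*n (f(y, n) = n*(-2) = -2*n)
S = 8 (S = -2*(2*0 - 4) = -2*(0 - 4) = -2*(-4) = 8)
I(H) = 8/H
1/(-46353 + I(f(16, -9))) = 1/(-46353 + 8/((-2*(-9)))) = 1/(-46353 + 8/18) = 1/(-46353 + 8*(1/18)) = 1/(-46353 + 4/9) = 1/(-417173/9) = -9/417173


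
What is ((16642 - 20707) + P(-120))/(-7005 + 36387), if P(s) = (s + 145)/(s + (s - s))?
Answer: -97565/705168 ≈ -0.13836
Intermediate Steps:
P(s) = (145 + s)/s (P(s) = (145 + s)/(s + 0) = (145 + s)/s)
((16642 - 20707) + P(-120))/(-7005 + 36387) = ((16642 - 20707) + (145 - 120)/(-120))/(-7005 + 36387) = (-4065 - 1/120*25)/29382 = (-4065 - 5/24)*(1/29382) = -97565/24*1/29382 = -97565/705168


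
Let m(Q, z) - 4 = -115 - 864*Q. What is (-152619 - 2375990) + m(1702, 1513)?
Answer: -3999248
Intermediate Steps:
m(Q, z) = -111 - 864*Q (m(Q, z) = 4 + (-115 - 864*Q) = -111 - 864*Q)
(-152619 - 2375990) + m(1702, 1513) = (-152619 - 2375990) + (-111 - 864*1702) = -2528609 + (-111 - 1470528) = -2528609 - 1470639 = -3999248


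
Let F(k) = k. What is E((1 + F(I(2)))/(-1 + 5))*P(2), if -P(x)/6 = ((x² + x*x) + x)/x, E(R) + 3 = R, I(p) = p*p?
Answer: 105/2 ≈ 52.500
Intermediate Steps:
I(p) = p²
E(R) = -3 + R
P(x) = -6*(x + 2*x²)/x (P(x) = -6*((x² + x*x) + x)/x = -6*((x² + x²) + x)/x = -6*(2*x² + x)/x = -6*(x + 2*x²)/x)
E((1 + F(I(2)))/(-1 + 5))*P(2) = (-3 + (1 + 2²)/(-1 + 5))*(-6 - 12*2) = (-3 + (1 + 4)/4)*(-6 - 24) = (-3 + 5*(¼))*(-30) = (-3 + 5/4)*(-30) = -7/4*(-30) = 105/2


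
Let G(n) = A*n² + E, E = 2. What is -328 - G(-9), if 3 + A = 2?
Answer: -249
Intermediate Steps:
A = -1 (A = -3 + 2 = -1)
G(n) = 2 - n² (G(n) = -n² + 2 = 2 - n²)
-328 - G(-9) = -328 - (2 - 1*(-9)²) = -328 - (2 - 1*81) = -328 - (2 - 81) = -328 - 1*(-79) = -328 + 79 = -249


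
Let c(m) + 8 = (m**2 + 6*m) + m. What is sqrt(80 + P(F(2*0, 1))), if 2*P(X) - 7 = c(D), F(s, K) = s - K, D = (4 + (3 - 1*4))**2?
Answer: sqrt(606)/2 ≈ 12.309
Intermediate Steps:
D = 9 (D = (4 + (3 - 4))**2 = (4 - 1)**2 = 3**2 = 9)
c(m) = -8 + m**2 + 7*m (c(m) = -8 + ((m**2 + 6*m) + m) = -8 + (m**2 + 7*m) = -8 + m**2 + 7*m)
P(X) = 143/2 (P(X) = 7/2 + (-8 + 9**2 + 7*9)/2 = 7/2 + (-8 + 81 + 63)/2 = 7/2 + (1/2)*136 = 7/2 + 68 = 143/2)
sqrt(80 + P(F(2*0, 1))) = sqrt(80 + 143/2) = sqrt(303/2) = sqrt(606)/2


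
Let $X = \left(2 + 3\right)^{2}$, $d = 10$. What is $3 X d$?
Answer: $750$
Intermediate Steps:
$X = 25$ ($X = 5^{2} = 25$)
$3 X d = 3 \cdot 25 \cdot 10 = 75 \cdot 10 = 750$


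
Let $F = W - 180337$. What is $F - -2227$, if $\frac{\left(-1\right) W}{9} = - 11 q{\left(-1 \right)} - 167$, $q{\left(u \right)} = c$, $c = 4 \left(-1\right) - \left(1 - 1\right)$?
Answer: $-177003$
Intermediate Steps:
$c = -4$ ($c = -4 - 0 = -4 + 0 = -4$)
$q{\left(u \right)} = -4$
$W = 1107$ ($W = - 9 \left(\left(-11\right) \left(-4\right) - 167\right) = - 9 \left(44 - 167\right) = \left(-9\right) \left(-123\right) = 1107$)
$F = -179230$ ($F = 1107 - 180337 = -179230$)
$F - -2227 = -179230 - -2227 = -179230 + \left(-181361 + 183588\right) = -179230 + 2227 = -177003$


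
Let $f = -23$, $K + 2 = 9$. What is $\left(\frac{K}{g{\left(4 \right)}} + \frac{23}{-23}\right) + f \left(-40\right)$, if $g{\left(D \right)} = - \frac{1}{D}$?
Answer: $891$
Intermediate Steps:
$K = 7$ ($K = -2 + 9 = 7$)
$\left(\frac{K}{g{\left(4 \right)}} + \frac{23}{-23}\right) + f \left(-40\right) = \left(\frac{7}{\left(-1\right) \frac{1}{4}} + \frac{23}{-23}\right) - -920 = \left(\frac{7}{\left(-1\right) \frac{1}{4}} + 23 \left(- \frac{1}{23}\right)\right) + 920 = \left(\frac{7}{- \frac{1}{4}} - 1\right) + 920 = \left(7 \left(-4\right) - 1\right) + 920 = \left(-28 - 1\right) + 920 = -29 + 920 = 891$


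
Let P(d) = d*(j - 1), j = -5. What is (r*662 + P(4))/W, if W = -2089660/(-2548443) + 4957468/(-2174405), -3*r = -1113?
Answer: -680416481514546435/4045028735012 ≈ -1.6821e+5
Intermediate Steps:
r = 371 (r = -⅓*(-1113) = 371)
W = -8090057470024/5541347201415 (W = -2089660*(-1/2548443) + 4957468*(-1/2174405) = 2089660/2548443 - 4957468/2174405 = -8090057470024/5541347201415 ≈ -1.4599)
P(d) = -6*d (P(d) = d*(-5 - 1) = d*(-6) = -6*d)
(r*662 + P(4))/W = (371*662 - 6*4)/(-8090057470024/5541347201415) = (245602 - 24)*(-5541347201415/8090057470024) = 245578*(-5541347201415/8090057470024) = -680416481514546435/4045028735012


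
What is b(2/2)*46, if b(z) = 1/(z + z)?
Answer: 23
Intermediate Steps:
b(z) = 1/(2*z)
b(2/2)*46 = (1/(2*((2/2))))*46 = (1/(2*((2*(½)))))*46 = ((½)/1)*46 = ((½)*1)*46 = (½)*46 = 23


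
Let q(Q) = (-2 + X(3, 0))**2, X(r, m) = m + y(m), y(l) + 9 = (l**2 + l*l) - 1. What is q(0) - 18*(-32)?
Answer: 720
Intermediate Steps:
y(l) = -10 + 2*l**2 (y(l) = -9 + ((l**2 + l*l) - 1) = -9 + ((l**2 + l**2) - 1) = -9 + (2*l**2 - 1) = -9 + (-1 + 2*l**2) = -10 + 2*l**2)
X(r, m) = -10 + m + 2*m**2 (X(r, m) = m + (-10 + 2*m**2) = -10 + m + 2*m**2)
q(Q) = 144 (q(Q) = (-2 + (-10 + 0 + 2*0**2))**2 = (-2 + (-10 + 0 + 2*0))**2 = (-2 + (-10 + 0 + 0))**2 = (-2 - 10)**2 = (-12)**2 = 144)
q(0) - 18*(-32) = 144 - 18*(-32) = 144 + 576 = 720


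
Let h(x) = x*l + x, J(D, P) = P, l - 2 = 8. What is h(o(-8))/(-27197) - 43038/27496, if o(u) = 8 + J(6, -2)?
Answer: -586159611/373904356 ≈ -1.5677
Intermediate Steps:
l = 10 (l = 2 + 8 = 10)
o(u) = 6 (o(u) = 8 - 2 = 6)
h(x) = 11*x (h(x) = x*10 + x = 10*x + x = 11*x)
h(o(-8))/(-27197) - 43038/27496 = (11*6)/(-27197) - 43038/27496 = 66*(-1/27197) - 43038*1/27496 = -66/27197 - 21519/13748 = -586159611/373904356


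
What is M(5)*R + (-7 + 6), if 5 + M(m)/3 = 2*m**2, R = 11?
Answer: 1484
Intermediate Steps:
M(m) = -15 + 6*m**2 (M(m) = -15 + 3*(2*m**2) = -15 + 6*m**2)
M(5)*R + (-7 + 6) = (-15 + 6*5**2)*11 + (-7 + 6) = (-15 + 6*25)*11 - 1 = (-15 + 150)*11 - 1 = 135*11 - 1 = 1485 - 1 = 1484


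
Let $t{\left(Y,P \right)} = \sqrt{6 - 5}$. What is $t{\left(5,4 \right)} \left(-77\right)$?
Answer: $-77$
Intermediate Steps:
$t{\left(Y,P \right)} = 1$ ($t{\left(Y,P \right)} = \sqrt{1} = 1$)
$t{\left(5,4 \right)} \left(-77\right) = 1 \left(-77\right) = -77$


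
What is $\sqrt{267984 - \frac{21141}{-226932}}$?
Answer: $\frac{3 \sqrt{42594692502097}}{37822} \approx 517.67$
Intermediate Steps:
$\sqrt{267984 - \frac{21141}{-226932}} = \sqrt{267984 - - \frac{7047}{75644}} = \sqrt{267984 + \frac{7047}{75644}} = \sqrt{\frac{20271388743}{75644}} = \frac{3 \sqrt{42594692502097}}{37822}$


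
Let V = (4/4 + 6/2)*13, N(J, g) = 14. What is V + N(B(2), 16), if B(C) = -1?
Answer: 66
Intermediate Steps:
V = 52 (V = (4*(¼) + 6*(½))*13 = (1 + 3)*13 = 4*13 = 52)
V + N(B(2), 16) = 52 + 14 = 66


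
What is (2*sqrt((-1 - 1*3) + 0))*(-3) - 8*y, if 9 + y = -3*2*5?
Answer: 312 - 12*I ≈ 312.0 - 12.0*I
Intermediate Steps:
y = -39 (y = -9 - 3*2*5 = -9 - 6*5 = -9 - 30 = -39)
(2*sqrt((-1 - 1*3) + 0))*(-3) - 8*y = (2*sqrt((-1 - 1*3) + 0))*(-3) - 8*(-39) = (2*sqrt((-1 - 3) + 0))*(-3) + 312 = (2*sqrt(-4 + 0))*(-3) + 312 = (2*sqrt(-4))*(-3) + 312 = (2*(2*I))*(-3) + 312 = (4*I)*(-3) + 312 = -12*I + 312 = 312 - 12*I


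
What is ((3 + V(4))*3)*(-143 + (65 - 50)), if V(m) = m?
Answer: -2688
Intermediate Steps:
((3 + V(4))*3)*(-143 + (65 - 50)) = ((3 + 4)*3)*(-143 + (65 - 50)) = (7*3)*(-143 + 15) = 21*(-128) = -2688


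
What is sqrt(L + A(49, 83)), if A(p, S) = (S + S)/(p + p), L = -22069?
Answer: I*sqrt(1081298)/7 ≈ 148.55*I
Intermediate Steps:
A(p, S) = S/p (A(p, S) = (2*S)/((2*p)) = (2*S)*(1/(2*p)) = S/p)
sqrt(L + A(49, 83)) = sqrt(-22069 + 83/49) = sqrt(-1081298/49) = I*sqrt(1081298)/7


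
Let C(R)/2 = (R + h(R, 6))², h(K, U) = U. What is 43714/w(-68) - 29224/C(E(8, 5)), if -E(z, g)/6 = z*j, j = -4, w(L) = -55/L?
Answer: 2648525567/49005 ≈ 54046.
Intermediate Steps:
E(z, g) = 24*z (E(z, g) = -6*z*(-4) = -(-24)*z = 24*z)
C(R) = 2*(6 + R)² (C(R) = 2*(R + 6)² = 2*(6 + R)²)
43714/w(-68) - 29224/C(E(8, 5)) = 43714/((-55/(-68))) - 29224*1/(2*(6 + 24*8)²) = 43714/((-55*(-1/68))) - 29224*1/(2*(6 + 192)²) = 43714/(55/68) - 29224/(2*198²) = 43714*(68/55) - 29224/(2*39204) = 270232/5 - 29224/78408 = 270232/5 - 29224*1/78408 = 270232/5 - 3653/9801 = 2648525567/49005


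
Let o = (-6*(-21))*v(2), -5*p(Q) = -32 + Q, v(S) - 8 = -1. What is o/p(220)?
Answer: -2205/94 ≈ -23.457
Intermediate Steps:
v(S) = 7 (v(S) = 8 - 1 = 7)
p(Q) = 32/5 - Q/5 (p(Q) = -(-32 + Q)/5 = 32/5 - Q/5)
o = 882 (o = -6*(-21)*7 = 126*7 = 882)
o/p(220) = 882/(32/5 - ⅕*220) = 882/(32/5 - 44) = 882/(-188/5) = 882*(-5/188) = -2205/94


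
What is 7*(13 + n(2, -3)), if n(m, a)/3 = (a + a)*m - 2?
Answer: -203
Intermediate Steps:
n(m, a) = -6 + 6*a*m (n(m, a) = 3*((a + a)*m - 2) = 3*((2*a)*m - 2) = 3*(2*a*m - 2) = 3*(-2 + 2*a*m) = -6 + 6*a*m)
7*(13 + n(2, -3)) = 7*(13 + (-6 + 6*(-3)*2)) = 7*(13 + (-6 - 36)) = 7*(13 - 42) = 7*(-29) = -203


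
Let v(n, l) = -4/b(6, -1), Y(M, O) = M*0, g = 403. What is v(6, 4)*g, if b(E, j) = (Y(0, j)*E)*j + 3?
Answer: -1612/3 ≈ -537.33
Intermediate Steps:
Y(M, O) = 0
b(E, j) = 3 (b(E, j) = (0*E)*j + 3 = 0*j + 3 = 0 + 3 = 3)
v(n, l) = -4/3
v(6, 4)*g = -4/3*403 = -1612/3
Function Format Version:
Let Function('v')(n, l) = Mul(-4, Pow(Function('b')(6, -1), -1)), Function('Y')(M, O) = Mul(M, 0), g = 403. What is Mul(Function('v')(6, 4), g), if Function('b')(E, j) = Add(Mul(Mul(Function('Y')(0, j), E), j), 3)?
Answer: Rational(-1612, 3) ≈ -537.33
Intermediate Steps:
Function('Y')(M, O) = 0
Function('b')(E, j) = 3 (Function('b')(E, j) = Add(Mul(Mul(0, E), j), 3) = Add(Mul(0, j), 3) = Add(0, 3) = 3)
Function('v')(n, l) = Rational(-4, 3) (Function('v')(n, l) = Mul(-4, Pow(3, -1)) = Mul(-4, Rational(1, 3)) = Rational(-4, 3))
Mul(Function('v')(6, 4), g) = Mul(Rational(-4, 3), 403) = Rational(-1612, 3)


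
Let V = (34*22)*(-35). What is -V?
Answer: 26180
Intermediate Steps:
V = -26180 (V = 748*(-35) = -26180)
-V = -1*(-26180) = 26180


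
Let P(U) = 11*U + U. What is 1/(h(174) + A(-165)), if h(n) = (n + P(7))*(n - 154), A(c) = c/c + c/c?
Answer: 1/5162 ≈ 0.00019372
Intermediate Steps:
P(U) = 12*U
A(c) = 2 (A(c) = 1 + 1 = 2)
h(n) = (-154 + n)*(84 + n) (h(n) = (n + 12*7)*(n - 154) = (n + 84)*(-154 + n) = (84 + n)*(-154 + n) = (-154 + n)*(84 + n))
1/(h(174) + A(-165)) = 1/((-12936 + 174**2 - 70*174) + 2) = 1/((-12936 + 30276 - 12180) + 2) = 1/(5160 + 2) = 1/5162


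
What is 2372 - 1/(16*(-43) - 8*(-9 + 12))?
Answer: 1688865/712 ≈ 2372.0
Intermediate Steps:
2372 - 1/(16*(-43) - 8*(-9 + 12)) = 2372 - 1/(-688 - 8*3) = 2372 - 1/(-688 - 24) = 2372 - 1/(-712) = 2372 - 1*(-1/712) = 2372 + 1/712 = 1688865/712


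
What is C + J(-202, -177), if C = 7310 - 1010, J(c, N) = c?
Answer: 6098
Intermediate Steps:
C = 6300
C + J(-202, -177) = 6300 - 202 = 6098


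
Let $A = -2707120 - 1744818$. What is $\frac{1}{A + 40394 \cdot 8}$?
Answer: $- \frac{1}{4128786} \approx -2.422 \cdot 10^{-7}$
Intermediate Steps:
$A = -4451938$ ($A = -2707120 - 1744818 = -4451938$)
$\frac{1}{A + 40394 \cdot 8} = \frac{1}{-4451938 + 40394 \cdot 8} = \frac{1}{-4451938 + 323152} = \frac{1}{-4128786} = - \frac{1}{4128786}$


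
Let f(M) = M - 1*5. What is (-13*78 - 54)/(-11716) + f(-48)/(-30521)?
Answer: 8304344/89396009 ≈ 0.092894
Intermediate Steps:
f(M) = -5 + M (f(M) = M - 5 = -5 + M)
(-13*78 - 54)/(-11716) + f(-48)/(-30521) = (-13*78 - 54)/(-11716) + (-5 - 48)/(-30521) = (-1014 - 54)*(-1/11716) - 53*(-1/30521) = -1068*(-1/11716) + 53/30521 = 267/2929 + 53/30521 = 8304344/89396009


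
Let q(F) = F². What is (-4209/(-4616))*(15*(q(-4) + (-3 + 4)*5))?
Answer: 1325835/4616 ≈ 287.23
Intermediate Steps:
(-4209/(-4616))*(15*(q(-4) + (-3 + 4)*5)) = (-4209/(-4616))*(15*((-4)² + (-3 + 4)*5)) = (-4209*(-1/4616))*(15*(16 + 1*5)) = 4209*(15*(16 + 5))/4616 = 4209*(15*21)/4616 = (4209/4616)*315 = 1325835/4616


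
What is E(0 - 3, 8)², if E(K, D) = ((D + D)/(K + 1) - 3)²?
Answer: 14641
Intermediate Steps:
E(K, D) = (-3 + 2*D/(1 + K))² (E(K, D) = ((2*D)/(1 + K) - 3)² = (2*D/(1 + K) - 3)² = (-3 + 2*D/(1 + K))²)
E(0 - 3, 8)² = ((3 - 2*8 + 3*(0 - 3))²/(1 + (0 - 3))²)² = ((3 - 16 + 3*(-3))²/(1 - 3)²)² = ((3 - 16 - 9)²/(-2)²)² = ((¼)*(-22)²)² = ((¼)*484)² = 121² = 14641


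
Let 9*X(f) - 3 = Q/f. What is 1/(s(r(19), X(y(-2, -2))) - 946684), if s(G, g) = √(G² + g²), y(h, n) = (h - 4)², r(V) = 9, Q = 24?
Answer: -345066318/326668762159927 - 27*√59170/653337524319854 ≈ -1.0563e-6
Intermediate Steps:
y(h, n) = (-4 + h)²
X(f) = ⅓ + 8/(3*f) (X(f) = ⅓ + (24/f)/9 = ⅓ + 8/(3*f))
1/(s(r(19), X(y(-2, -2))) - 946684) = 1/(√(9² + ((8 + (-4 - 2)²)/(3*((-4 - 2)²)))²) - 946684) = 1/(√(81 + ((8 + (-6)²)/(3*((-6)²)))²) - 946684) = 1/(√(81 + ((⅓)*(8 + 36)/36)²) - 946684) = 1/(√(81 + ((⅓)*(1/36)*44)²) - 946684) = 1/(√(81 + (11/27)²) - 946684) = 1/(√(81 + 121/729) - 946684) = 1/(√(59170/729) - 946684) = 1/(√59170/27 - 946684) = 1/(-946684 + √59170/27)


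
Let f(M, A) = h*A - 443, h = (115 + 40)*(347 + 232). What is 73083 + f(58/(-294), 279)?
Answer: 25111495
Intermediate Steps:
h = 89745 (h = 155*579 = 89745)
f(M, A) = -443 + 89745*A (f(M, A) = 89745*A - 443 = -443 + 89745*A)
73083 + f(58/(-294), 279) = 73083 + (-443 + 89745*279) = 73083 + (-443 + 25038855) = 73083 + 25038412 = 25111495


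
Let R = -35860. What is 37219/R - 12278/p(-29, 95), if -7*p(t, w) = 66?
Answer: 139980323/107580 ≈ 1301.2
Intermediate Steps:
p(t, w) = -66/7 (p(t, w) = -1/7*66 = -66/7)
37219/R - 12278/p(-29, 95) = 37219/(-35860) - 12278/(-66/7) = 37219*(-1/35860) - 12278*(-7/66) = -37219/35860 + 42973/33 = 139980323/107580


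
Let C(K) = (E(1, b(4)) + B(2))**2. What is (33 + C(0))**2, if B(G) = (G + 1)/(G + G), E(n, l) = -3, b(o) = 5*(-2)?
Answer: 370881/256 ≈ 1448.8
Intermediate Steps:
b(o) = -10
B(G) = (1 + G)/(2*G) (B(G) = (1 + G)/((2*G)) = (1 + G)*(1/(2*G)) = (1 + G)/(2*G))
C(K) = 81/16 (C(K) = (-3 + (1/2)*(1 + 2)/2)**2 = (-3 + (1/2)*(1/2)*3)**2 = (-3 + 3/4)**2 = (-9/4)**2 = 81/16)
(33 + C(0))**2 = (33 + 81/16)**2 = (609/16)**2 = 370881/256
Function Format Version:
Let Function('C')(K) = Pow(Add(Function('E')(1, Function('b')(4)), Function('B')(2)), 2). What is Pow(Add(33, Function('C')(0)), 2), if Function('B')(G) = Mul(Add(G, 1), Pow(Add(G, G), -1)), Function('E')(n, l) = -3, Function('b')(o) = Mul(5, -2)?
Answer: Rational(370881, 256) ≈ 1448.8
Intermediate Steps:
Function('b')(o) = -10
Function('B')(G) = Mul(Rational(1, 2), Pow(G, -1), Add(1, G)) (Function('B')(G) = Mul(Add(1, G), Pow(Mul(2, G), -1)) = Mul(Add(1, G), Mul(Rational(1, 2), Pow(G, -1))) = Mul(Rational(1, 2), Pow(G, -1), Add(1, G)))
Function('C')(K) = Rational(81, 16) (Function('C')(K) = Pow(Add(-3, Mul(Rational(1, 2), Pow(2, -1), Add(1, 2))), 2) = Pow(Add(-3, Mul(Rational(1, 2), Rational(1, 2), 3)), 2) = Pow(Add(-3, Rational(3, 4)), 2) = Pow(Rational(-9, 4), 2) = Rational(81, 16))
Pow(Add(33, Function('C')(0)), 2) = Pow(Add(33, Rational(81, 16)), 2) = Pow(Rational(609, 16), 2) = Rational(370881, 256)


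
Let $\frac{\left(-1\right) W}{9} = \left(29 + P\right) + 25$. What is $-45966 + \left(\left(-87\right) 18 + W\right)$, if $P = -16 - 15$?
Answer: $-47739$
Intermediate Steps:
$P = -31$ ($P = -16 - 15 = -31$)
$W = -207$ ($W = - 9 \left(\left(29 - 31\right) + 25\right) = - 9 \left(-2 + 25\right) = \left(-9\right) 23 = -207$)
$-45966 + \left(\left(-87\right) 18 + W\right) = -45966 - 1773 = -47739$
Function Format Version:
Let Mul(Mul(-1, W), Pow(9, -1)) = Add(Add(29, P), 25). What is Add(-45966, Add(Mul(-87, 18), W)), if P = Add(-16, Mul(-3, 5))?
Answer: -47739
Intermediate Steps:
P = -31 (P = Add(-16, -15) = -31)
W = -207 (W = Mul(-9, Add(Add(29, -31), 25)) = Mul(-9, Add(-2, 25)) = Mul(-9, 23) = -207)
Add(-45966, Add(Mul(-87, 18), W)) = Add(-45966, Add(Mul(-87, 18), -207)) = Add(-45966, Add(-1566, -207)) = Add(-45966, -1773) = -47739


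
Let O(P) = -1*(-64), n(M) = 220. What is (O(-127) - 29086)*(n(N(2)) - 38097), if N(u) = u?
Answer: 1099266294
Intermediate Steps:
O(P) = 64
(O(-127) - 29086)*(n(N(2)) - 38097) = (64 - 29086)*(220 - 38097) = -29022*(-37877) = 1099266294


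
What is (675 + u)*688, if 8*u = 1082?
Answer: 557452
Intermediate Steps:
u = 541/4 (u = (⅛)*1082 = 541/4 ≈ 135.25)
(675 + u)*688 = (675 + 541/4)*688 = (3241/4)*688 = 557452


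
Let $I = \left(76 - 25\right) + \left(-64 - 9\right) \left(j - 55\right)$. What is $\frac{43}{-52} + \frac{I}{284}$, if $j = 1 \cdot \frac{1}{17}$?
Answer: $\frac{211434}{15691} \approx 13.475$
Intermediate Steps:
$j = \frac{1}{17}$ ($j = 1 \cdot \frac{1}{17} = \frac{1}{17} \approx 0.058824$)
$I = \frac{69049}{17}$ ($I = \left(76 - 25\right) + \left(-64 - 9\right) \left(\frac{1}{17} - 55\right) = 51 - - \frac{68182}{17} = 51 + \frac{68182}{17} = \frac{69049}{17} \approx 4061.7$)
$\frac{43}{-52} + \frac{I}{284} = \frac{43}{-52} + \frac{69049}{17 \cdot 284} = 43 \left(- \frac{1}{52}\right) + \frac{69049}{17} \cdot \frac{1}{284} = - \frac{43}{52} + \frac{69049}{4828} = \frac{211434}{15691}$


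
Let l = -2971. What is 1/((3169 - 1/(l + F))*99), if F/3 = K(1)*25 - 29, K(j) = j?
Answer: 2983/935859672 ≈ 3.1874e-6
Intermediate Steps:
F = -12 (F = 3*(1*25 - 29) = 3*(25 - 29) = 3*(-4) = -12)
1/((3169 - 1/(l + F))*99) = 1/((3169 - 1/(-2971 - 12))*99) = 1/((3169 - 1/(-2983))*99) = 1/((3169 - 1*(-1/2983))*99) = 1/((3169 + 1/2983)*99) = 1/((9453128/2983)*99) = 1/(935859672/2983) = 2983/935859672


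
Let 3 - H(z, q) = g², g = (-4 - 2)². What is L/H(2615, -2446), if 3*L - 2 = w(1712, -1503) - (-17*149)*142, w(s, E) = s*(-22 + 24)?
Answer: -363112/3879 ≈ -93.610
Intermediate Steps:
g = 36 (g = (-6)² = 36)
H(z, q) = -1293 (H(z, q) = 3 - 1*36² = 3 - 1*1296 = 3 - 1296 = -1293)
w(s, E) = 2*s (w(s, E) = s*2 = 2*s)
L = 363112/3 (L = ⅔ + (2*1712 - (-17*149)*142)/3 = ⅔ + (3424 - (-2533)*142)/3 = ⅔ + (3424 - 1*(-359686))/3 = ⅔ + (3424 + 359686)/3 = ⅔ + (⅓)*363110 = ⅔ + 363110/3 = 363112/3 ≈ 1.2104e+5)
L/H(2615, -2446) = (363112/3)/(-1293) = (363112/3)*(-1/1293) = -363112/3879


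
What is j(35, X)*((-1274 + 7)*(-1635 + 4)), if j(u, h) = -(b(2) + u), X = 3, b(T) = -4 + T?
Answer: -68193741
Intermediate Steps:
j(u, h) = 2 - u (j(u, h) = -((-4 + 2) + u) = -(-2 + u) = 2 - u)
j(35, X)*((-1274 + 7)*(-1635 + 4)) = (2 - 1*35)*((-1274 + 7)*(-1635 + 4)) = (2 - 35)*(-1267*(-1631)) = -33*2066477 = -68193741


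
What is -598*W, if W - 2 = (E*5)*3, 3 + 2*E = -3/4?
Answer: 62491/4 ≈ 15623.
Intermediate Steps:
E = -15/8 (E = -3/2 + (-3/4)/2 = -3/2 + (-3*¼)/2 = -3/2 + (½)*(-¾) = -3/2 - 3/8 = -15/8 ≈ -1.8750)
W = -209/8 (W = 2 - 15/8*5*3 = 2 - 75/8*3 = 2 - 225/8 = -209/8 ≈ -26.125)
-598*W = -598*(-209/8) = 62491/4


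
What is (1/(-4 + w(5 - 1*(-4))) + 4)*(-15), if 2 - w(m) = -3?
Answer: -75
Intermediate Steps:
w(m) = 5 (w(m) = 2 - 1*(-3) = 2 + 3 = 5)
(1/(-4 + w(5 - 1*(-4))) + 4)*(-15) = (1/(-4 + 5) + 4)*(-15) = (1/1 + 4)*(-15) = (1 + 4)*(-15) = 5*(-15) = -75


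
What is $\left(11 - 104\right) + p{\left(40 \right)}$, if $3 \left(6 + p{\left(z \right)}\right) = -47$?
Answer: $- \frac{344}{3} \approx -114.67$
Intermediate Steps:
$p{\left(z \right)} = - \frac{65}{3}$ ($p{\left(z \right)} = -6 + \frac{1}{3} \left(-47\right) = -6 - \frac{47}{3} = - \frac{65}{3}$)
$\left(11 - 104\right) + p{\left(40 \right)} = \left(11 - 104\right) - \frac{65}{3} = -93 - \frac{65}{3} = - \frac{344}{3}$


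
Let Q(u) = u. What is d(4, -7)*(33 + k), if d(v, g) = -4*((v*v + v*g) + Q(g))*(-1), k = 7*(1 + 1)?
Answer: -3572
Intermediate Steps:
k = 14 (k = 7*2 = 14)
d(v, g) = 4*g + 4*v² + 4*g*v (d(v, g) = -4*((v*v + v*g) + g)*(-1) = -4*((v² + g*v) + g)*(-1) = -4*(g + v² + g*v)*(-1) = (-4*g - 4*v² - 4*g*v)*(-1) = 4*g + 4*v² + 4*g*v)
d(4, -7)*(33 + k) = (4*(-7) + 4*4² + 4*(-7)*4)*(33 + 14) = (-28 + 4*16 - 112)*47 = (-28 + 64 - 112)*47 = -76*47 = -3572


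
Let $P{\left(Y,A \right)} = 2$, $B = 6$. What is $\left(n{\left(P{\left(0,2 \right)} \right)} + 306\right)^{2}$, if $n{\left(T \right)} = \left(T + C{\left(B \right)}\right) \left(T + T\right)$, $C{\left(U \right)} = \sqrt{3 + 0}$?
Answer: $98644 + 2512 \sqrt{3} \approx 1.0299 \cdot 10^{5}$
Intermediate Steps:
$C{\left(U \right)} = \sqrt{3}$
$n{\left(T \right)} = 2 T \left(T + \sqrt{3}\right)$ ($n{\left(T \right)} = \left(T + \sqrt{3}\right) \left(T + T\right) = \left(T + \sqrt{3}\right) 2 T = 2 T \left(T + \sqrt{3}\right)$)
$\left(n{\left(P{\left(0,2 \right)} \right)} + 306\right)^{2} = \left(2 \cdot 2 \left(2 + \sqrt{3}\right) + 306\right)^{2} = \left(\left(8 + 4 \sqrt{3}\right) + 306\right)^{2} = \left(314 + 4 \sqrt{3}\right)^{2}$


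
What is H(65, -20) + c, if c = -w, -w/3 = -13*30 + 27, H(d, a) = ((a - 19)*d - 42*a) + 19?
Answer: -2765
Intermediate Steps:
H(d, a) = 19 - 42*a + d*(-19 + a) (H(d, a) = ((-19 + a)*d - 42*a) + 19 = (d*(-19 + a) - 42*a) + 19 = (-42*a + d*(-19 + a)) + 19 = 19 - 42*a + d*(-19 + a))
w = 1089 (w = -3*(-13*30 + 27) = -3*(-390 + 27) = -3*(-363) = 1089)
c = -1089 (c = -1*1089 = -1089)
H(65, -20) + c = (19 - 42*(-20) - 19*65 - 20*65) - 1089 = (19 + 840 - 1235 - 1300) - 1089 = -1676 - 1089 = -2765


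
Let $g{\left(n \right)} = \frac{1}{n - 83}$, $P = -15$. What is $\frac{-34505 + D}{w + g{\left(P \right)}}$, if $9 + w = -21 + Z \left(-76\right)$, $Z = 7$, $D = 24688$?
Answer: $\frac{962066}{55077} \approx 17.468$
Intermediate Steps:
$w = -562$ ($w = -9 + \left(-21 + 7 \left(-76\right)\right) = -9 - 553 = -562$)
$g{\left(n \right)} = \frac{1}{-83 + n}$
$\frac{-34505 + D}{w + g{\left(P \right)}} = \frac{-34505 + 24688}{-562 + \frac{1}{-83 - 15}} = - \frac{9817}{-562 + \frac{1}{-98}} = - \frac{9817}{-562 - \frac{1}{98}} = - \frac{9817}{- \frac{55077}{98}} = \left(-9817\right) \left(- \frac{98}{55077}\right) = \frac{962066}{55077}$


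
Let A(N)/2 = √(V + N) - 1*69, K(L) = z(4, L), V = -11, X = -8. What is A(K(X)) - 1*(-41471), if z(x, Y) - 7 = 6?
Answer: 41333 + 2*√2 ≈ 41336.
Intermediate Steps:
z(x, Y) = 13 (z(x, Y) = 7 + 6 = 13)
K(L) = 13
A(N) = -138 + 2*√(-11 + N) (A(N) = 2*(√(-11 + N) - 1*69) = 2*(√(-11 + N) - 69) = 2*(-69 + √(-11 + N)) = -138 + 2*√(-11 + N))
A(K(X)) - 1*(-41471) = (-138 + 2*√(-11 + 13)) - 1*(-41471) = (-138 + 2*√2) + 41471 = 41333 + 2*√2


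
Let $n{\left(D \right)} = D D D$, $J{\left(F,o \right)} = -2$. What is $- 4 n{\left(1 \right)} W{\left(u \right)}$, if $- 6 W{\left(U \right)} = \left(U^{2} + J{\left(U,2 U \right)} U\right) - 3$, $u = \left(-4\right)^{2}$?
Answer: $\frac{442}{3} \approx 147.33$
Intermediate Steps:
$u = 16$
$W{\left(U \right)} = \frac{1}{2} - \frac{U^{2}}{6} + \frac{U}{3}$ ($W{\left(U \right)} = - \frac{\left(U^{2} - 2 U\right) - 3}{6} = - \frac{-3 + U^{2} - 2 U}{6} = \frac{1}{2} - \frac{U^{2}}{6} + \frac{U}{3}$)
$n{\left(D \right)} = D^{3}$ ($n{\left(D \right)} = D^{2} D = D^{3}$)
$- 4 n{\left(1 \right)} W{\left(u \right)} = - 4 \cdot 1^{3} \left(\frac{1}{2} - \frac{16^{2}}{6} + \frac{1}{3} \cdot 16\right) = \left(-4\right) 1 \left(\frac{1}{2} - \frac{128}{3} + \frac{16}{3}\right) = - 4 \left(\frac{1}{2} - \frac{128}{3} + \frac{16}{3}\right) = \left(-4\right) \left(- \frac{221}{6}\right) = \frac{442}{3}$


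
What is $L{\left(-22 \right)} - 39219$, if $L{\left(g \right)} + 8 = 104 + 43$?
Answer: $-39080$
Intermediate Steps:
$L{\left(g \right)} = 139$ ($L{\left(g \right)} = -8 + \left(104 + 43\right) = -8 + 147 = 139$)
$L{\left(-22 \right)} - 39219 = 139 - 39219 = -39080$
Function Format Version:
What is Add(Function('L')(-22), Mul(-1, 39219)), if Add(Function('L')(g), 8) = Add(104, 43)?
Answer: -39080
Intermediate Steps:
Function('L')(g) = 139 (Function('L')(g) = Add(-8, Add(104, 43)) = Add(-8, 147) = 139)
Add(Function('L')(-22), Mul(-1, 39219)) = Add(139, Mul(-1, 39219)) = Add(139, -39219) = -39080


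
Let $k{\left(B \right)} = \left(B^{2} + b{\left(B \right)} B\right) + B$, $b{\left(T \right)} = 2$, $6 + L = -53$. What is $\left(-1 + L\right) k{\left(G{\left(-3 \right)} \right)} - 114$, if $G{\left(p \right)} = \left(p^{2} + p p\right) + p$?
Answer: $-16314$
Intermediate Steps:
$G{\left(p \right)} = p + 2 p^{2}$ ($G{\left(p \right)} = \left(p^{2} + p^{2}\right) + p = 2 p^{2} + p = p + 2 p^{2}$)
$L = -59$ ($L = -6 - 53 = -59$)
$k{\left(B \right)} = B^{2} + 3 B$ ($k{\left(B \right)} = \left(B^{2} + 2 B\right) + B = B^{2} + 3 B$)
$\left(-1 + L\right) k{\left(G{\left(-3 \right)} \right)} - 114 = \left(-1 - 59\right) - 3 \left(1 + 2 \left(-3\right)\right) \left(3 - 3 \left(1 + 2 \left(-3\right)\right)\right) - 114 = - 60 - 3 \left(1 - 6\right) \left(3 - 3 \left(1 - 6\right)\right) - 114 = - 60 \left(-3\right) \left(-5\right) \left(3 - -15\right) - 114 = - 60 \cdot 15 \left(3 + 15\right) - 114 = - 60 \cdot 15 \cdot 18 - 114 = \left(-60\right) 270 - 114 = -16200 - 114 = -16314$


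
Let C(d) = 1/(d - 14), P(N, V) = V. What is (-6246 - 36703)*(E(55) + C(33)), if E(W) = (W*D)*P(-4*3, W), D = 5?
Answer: -12342511824/19 ≈ -6.4961e+8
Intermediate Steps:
C(d) = 1/(-14 + d)
E(W) = 5*W**2 (E(W) = (W*5)*W = (5*W)*W = 5*W**2)
(-6246 - 36703)*(E(55) + C(33)) = (-6246 - 36703)*(5*55**2 + 1/(-14 + 33)) = -42949*(5*3025 + 1/19) = -42949*(15125 + 1/19) = -42949*287376/19 = -12342511824/19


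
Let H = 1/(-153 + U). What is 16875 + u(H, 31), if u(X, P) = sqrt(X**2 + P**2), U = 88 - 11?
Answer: 16875 + sqrt(5550737)/76 ≈ 16906.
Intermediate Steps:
U = 77
H = -1/76 (H = 1/(-153 + 77) = 1/(-76) = -1/76 ≈ -0.013158)
u(X, P) = sqrt(P**2 + X**2)
16875 + u(H, 31) = 16875 + sqrt(31**2 + (-1/76)**2) = 16875 + sqrt(961 + 1/5776) = 16875 + sqrt(5550737/5776) = 16875 + sqrt(5550737)/76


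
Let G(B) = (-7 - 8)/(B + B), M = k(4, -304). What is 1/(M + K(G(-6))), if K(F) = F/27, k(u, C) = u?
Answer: 108/437 ≈ 0.24714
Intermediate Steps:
M = 4
G(B) = -15/(2*B) (G(B) = -15*1/(2*B) = -15/(2*B))
K(F) = F/27 (K(F) = F*(1/27) = F/27)
1/(M + K(G(-6))) = 1/(4 + (-15/2/(-6))/27) = 1/(4 + (-15/2*(-⅙))/27) = 1/(4 + (1/27)*(5/4)) = 1/(4 + 5/108) = 1/(437/108) = 108/437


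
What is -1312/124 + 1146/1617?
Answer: -164950/16709 ≈ -9.8719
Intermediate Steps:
-1312/124 + 1146/1617 = -1312*1/124 + 1146*(1/1617) = -328/31 + 382/539 = -164950/16709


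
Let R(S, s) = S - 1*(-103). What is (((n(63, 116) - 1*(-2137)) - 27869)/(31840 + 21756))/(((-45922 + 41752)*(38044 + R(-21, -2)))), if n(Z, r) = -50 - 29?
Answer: 25811/8520982570320 ≈ 3.0291e-9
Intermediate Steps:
n(Z, r) = -79
R(S, s) = 103 + S (R(S, s) = S + 103 = 103 + S)
(((n(63, 116) - 1*(-2137)) - 27869)/(31840 + 21756))/(((-45922 + 41752)*(38044 + R(-21, -2)))) = (((-79 - 1*(-2137)) - 27869)/(31840 + 21756))/(((-45922 + 41752)*(38044 + (103 - 21)))) = (((-79 + 2137) - 27869)/53596)/((-4170*(38044 + 82))) = ((2058 - 27869)*(1/53596))/((-4170*38126)) = -25811*1/53596/(-158985420) = -25811/53596*(-1/158985420) = 25811/8520982570320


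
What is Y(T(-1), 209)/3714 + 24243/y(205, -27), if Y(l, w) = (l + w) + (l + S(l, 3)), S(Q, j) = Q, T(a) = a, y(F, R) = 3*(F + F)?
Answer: 15048647/761370 ≈ 19.765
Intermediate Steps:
y(F, R) = 6*F (y(F, R) = 3*(2*F) = 6*F)
Y(l, w) = w + 3*l (Y(l, w) = (l + w) + (l + l) = (l + w) + 2*l = w + 3*l)
Y(T(-1), 209)/3714 + 24243/y(205, -27) = (209 + 3*(-1))/3714 + 24243/((6*205)) = (209 - 3)*(1/3714) + 24243/1230 = 206*(1/3714) + 24243*(1/1230) = 103/1857 + 8081/410 = 15048647/761370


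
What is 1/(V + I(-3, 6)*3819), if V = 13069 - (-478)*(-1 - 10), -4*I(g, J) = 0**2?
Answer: 1/7811 ≈ 0.00012802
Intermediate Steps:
I(g, J) = 0 (I(g, J) = -1/4*0**2 = -1/4*0 = 0)
V = 7811 (V = 13069 - (-478)*(-11) = 13069 - 1*5258 = 13069 - 5258 = 7811)
1/(V + I(-3, 6)*3819) = 1/(7811 + 0*3819) = 1/(7811 + 0) = 1/7811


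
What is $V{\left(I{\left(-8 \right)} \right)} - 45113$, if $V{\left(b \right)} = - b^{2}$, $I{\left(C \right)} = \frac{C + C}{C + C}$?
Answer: $-45114$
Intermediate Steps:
$I{\left(C \right)} = 1$ ($I{\left(C \right)} = \frac{2 C}{2 C} = 2 C \frac{1}{2 C} = 1$)
$V{\left(I{\left(-8 \right)} \right)} - 45113 = - 1^{2} - 45113 = \left(-1\right) 1 - 45113 = -1 - 45113 = -45114$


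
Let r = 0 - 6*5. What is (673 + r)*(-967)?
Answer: -621781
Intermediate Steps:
r = -30 (r = 0 - 30 = -30)
(673 + r)*(-967) = (673 - 30)*(-967) = 643*(-967) = -621781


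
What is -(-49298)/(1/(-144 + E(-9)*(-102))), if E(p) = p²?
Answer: -414398988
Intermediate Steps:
-(-49298)/(1/(-144 + E(-9)*(-102))) = -(-49298)/(1/(-144 + (-9)²*(-102))) = -(-49298)/(1/(-144 + 81*(-102))) = -(-49298)/(1/(-144 - 8262)) = -(-49298)/(1/(-8406)) = -(-49298)/(-1/8406) = -(-49298)*(-8406) = -1*414398988 = -414398988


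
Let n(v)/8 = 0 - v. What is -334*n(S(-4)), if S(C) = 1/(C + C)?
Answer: -334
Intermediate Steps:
S(C) = 1/(2*C)
n(v) = -8*v (n(v) = 8*(0 - v) = 8*(-v) = -8*v)
-334*n(S(-4)) = -(-2672)*(1/2)/(-4) = -(-2672)*(1/2)*(-1/4) = -(-2672)*(-1)/8 = -334*1 = -334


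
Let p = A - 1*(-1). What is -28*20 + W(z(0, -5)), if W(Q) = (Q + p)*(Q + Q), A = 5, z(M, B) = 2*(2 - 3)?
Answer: -576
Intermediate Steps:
z(M, B) = -2 (z(M, B) = 2*(-1) = -2)
p = 6 (p = 5 - 1*(-1) = 5 + 1 = 6)
W(Q) = 2*Q*(6 + Q) (W(Q) = (Q + 6)*(Q + Q) = (6 + Q)*(2*Q) = 2*Q*(6 + Q))
-28*20 + W(z(0, -5)) = -28*20 + 2*(-2)*(6 - 2) = -560 + 2*(-2)*4 = -560 - 16 = -576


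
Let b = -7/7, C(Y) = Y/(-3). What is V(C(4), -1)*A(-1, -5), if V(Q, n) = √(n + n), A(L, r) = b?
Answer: -I*√2 ≈ -1.4142*I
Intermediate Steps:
C(Y) = -Y/3 (C(Y) = Y*(-⅓) = -Y/3)
b = -1 (b = -7*⅐ = -1)
A(L, r) = -1
V(Q, n) = √2*√n (V(Q, n) = √(2*n) = √2*√n)
V(C(4), -1)*A(-1, -5) = (√2*√(-1))*(-1) = (√2*I)*(-1) = (I*√2)*(-1) = -I*√2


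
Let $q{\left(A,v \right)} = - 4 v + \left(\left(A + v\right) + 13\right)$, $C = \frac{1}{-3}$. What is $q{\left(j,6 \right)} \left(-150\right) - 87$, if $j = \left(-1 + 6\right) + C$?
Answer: $-37$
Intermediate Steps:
$C = - \frac{1}{3} \approx -0.33333$
$j = \frac{14}{3}$ ($j = \left(-1 + 6\right) - \frac{1}{3} = 5 - \frac{1}{3} = \frac{14}{3} \approx 4.6667$)
$q{\left(A,v \right)} = 13 + A - 3 v$ ($q{\left(A,v \right)} = - 4 v + \left(13 + A + v\right) = 13 + A - 3 v$)
$q{\left(j,6 \right)} \left(-150\right) - 87 = \left(13 + \frac{14}{3} - 18\right) \left(-150\right) - 87 = \left(- \frac{1}{3}\right) \left(-150\right) - 87 = 50 - 87 = -37$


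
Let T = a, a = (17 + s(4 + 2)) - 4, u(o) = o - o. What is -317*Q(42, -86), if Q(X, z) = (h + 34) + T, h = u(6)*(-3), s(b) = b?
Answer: -16801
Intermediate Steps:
u(o) = 0
h = 0 (h = 0*(-3) = 0)
a = 19 (a = (17 + (4 + 2)) - 4 = (17 + 6) - 4 = 23 - 4 = 19)
T = 19
Q(X, z) = 53 (Q(X, z) = (0 + 34) + 19 = 34 + 19 = 53)
-317*Q(42, -86) = -317*53 = -16801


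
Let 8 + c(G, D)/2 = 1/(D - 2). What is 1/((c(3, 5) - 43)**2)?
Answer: 9/30625 ≈ 0.00029388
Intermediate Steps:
c(G, D) = -16 + 2/(-2 + D) (c(G, D) = -16 + 2/(D - 2) = -16 + 2/(-2 + D))
1/((c(3, 5) - 43)**2) = 1/((2*(17 - 8*5)/(-2 + 5) - 43)**2) = 1/((2*(17 - 40)/3 - 43)**2) = 1/((2*(1/3)*(-23) - 43)**2) = 1/((-46/3 - 43)**2) = 1/((-175/3)**2) = 1/(30625/9) = 9/30625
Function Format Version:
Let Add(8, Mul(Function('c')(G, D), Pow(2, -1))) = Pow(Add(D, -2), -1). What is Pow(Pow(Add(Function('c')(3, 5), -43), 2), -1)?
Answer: Rational(9, 30625) ≈ 0.00029388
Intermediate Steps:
Function('c')(G, D) = Add(-16, Mul(2, Pow(Add(-2, D), -1))) (Function('c')(G, D) = Add(-16, Mul(2, Pow(Add(D, -2), -1))) = Add(-16, Mul(2, Pow(Add(-2, D), -1))))
Pow(Pow(Add(Function('c')(3, 5), -43), 2), -1) = Pow(Pow(Add(Mul(2, Pow(Add(-2, 5), -1), Add(17, Mul(-8, 5))), -43), 2), -1) = Pow(Pow(Add(Mul(2, Pow(3, -1), Add(17, -40)), -43), 2), -1) = Pow(Pow(Add(Mul(2, Rational(1, 3), -23), -43), 2), -1) = Pow(Pow(Add(Rational(-46, 3), -43), 2), -1) = Pow(Pow(Rational(-175, 3), 2), -1) = Pow(Rational(30625, 9), -1) = Rational(9, 30625)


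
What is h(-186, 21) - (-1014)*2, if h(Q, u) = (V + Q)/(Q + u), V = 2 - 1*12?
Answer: 334816/165 ≈ 2029.2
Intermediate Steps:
V = -10 (V = 2 - 12 = -10)
h(Q, u) = (-10 + Q)/(Q + u)
h(-186, 21) - (-1014)*2 = (-10 - 186)/(-186 + 21) - (-1014)*2 = -196/(-165) - 1*(-2028) = -1/165*(-196) + 2028 = 196/165 + 2028 = 334816/165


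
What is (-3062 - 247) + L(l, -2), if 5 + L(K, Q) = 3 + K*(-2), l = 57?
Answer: -3425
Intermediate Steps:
L(K, Q) = -2 - 2*K (L(K, Q) = -5 + (3 + K*(-2)) = -5 + (3 - 2*K) = -2 - 2*K)
(-3062 - 247) + L(l, -2) = (-3062 - 247) + (-2 - 2*57) = -3309 + (-2 - 114) = -3309 - 116 = -3425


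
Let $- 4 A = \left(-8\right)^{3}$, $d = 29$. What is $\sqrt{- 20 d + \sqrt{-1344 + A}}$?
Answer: $2 \sqrt{-145 + 2 i \sqrt{19}} \approx 0.72365 + 24.094 i$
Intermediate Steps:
$A = 128$ ($A = - \frac{\left(-8\right)^{3}}{4} = \left(- \frac{1}{4}\right) \left(-512\right) = 128$)
$\sqrt{- 20 d + \sqrt{-1344 + A}} = \sqrt{\left(-20\right) 29 + \sqrt{-1344 + 128}} = \sqrt{-580 + \sqrt{-1216}} = \sqrt{-580 + 8 i \sqrt{19}}$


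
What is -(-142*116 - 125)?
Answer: 16597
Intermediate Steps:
-(-142*116 - 125) = -(-16472 - 125) = -1*(-16597) = 16597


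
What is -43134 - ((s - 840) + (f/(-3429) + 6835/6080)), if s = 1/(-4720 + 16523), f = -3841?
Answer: -2081590389868609/49214544192 ≈ -42296.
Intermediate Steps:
s = 1/11803 ≈ 8.4724e-5
-43134 - ((s - 840) + (f/(-3429) + 6835/6080)) = -43134 - ((1/11803 - 840) + (-3841/(-3429) + 6835/6080)) = -43134 - (-9914519/11803 + (-3841*(-1/3429) + 6835*(1/6080))) = -43134 - (-9914519/11803 + (3841/3429 + 1367/1216)) = -43134 - (-9914519/11803 + 9358099/4169664) = -43134 - 1*(-41229759309119/49214544192) = -43134 + 41229759309119/49214544192 = -2081590389868609/49214544192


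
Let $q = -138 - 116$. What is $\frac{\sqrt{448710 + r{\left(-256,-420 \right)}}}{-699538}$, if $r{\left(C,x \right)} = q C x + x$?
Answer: $- \frac{i \sqrt{26861790}}{699538} \approx - 0.0074089 i$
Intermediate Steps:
$q = -254$
$r{\left(C,x \right)} = x - 254 C x$ ($r{\left(C,x \right)} = - 254 C x + x = x - 254 C x$)
$\frac{\sqrt{448710 + r{\left(-256,-420 \right)}}}{-699538} = \frac{\sqrt{448710 - 420 \left(1 - -65024\right)}}{-699538} = \sqrt{448710 - 420 \left(1 + 65024\right)} \left(- \frac{1}{699538}\right) = \sqrt{448710 - 27310500} \left(- \frac{1}{699538}\right) = \sqrt{-26861790} \left(- \frac{1}{699538}\right) = i \sqrt{26861790} \left(- \frac{1}{699538}\right) = - \frac{i \sqrt{26861790}}{699538}$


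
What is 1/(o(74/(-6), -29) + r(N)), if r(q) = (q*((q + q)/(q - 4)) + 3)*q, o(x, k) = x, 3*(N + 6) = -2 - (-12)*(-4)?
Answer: 45/35689 ≈ 0.0012609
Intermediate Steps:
N = -68/3 (N = -6 + (-2 - (-12)*(-4))/3 = -6 + (-2 - 1*48)/3 = -6 + (-2 - 48)/3 = -6 + (1/3)*(-50) = -6 - 50/3 = -68/3 ≈ -22.667)
r(q) = q*(3 + 2*q**2/(-4 + q)) (r(q) = (q*((2*q)/(-4 + q)) + 3)*q = (q*(2*q/(-4 + q)) + 3)*q = (2*q**2/(-4 + q) + 3)*q = (3 + 2*q**2/(-4 + q))*q = q*(3 + 2*q**2/(-4 + q)))
1/(o(74/(-6), -29) + r(N)) = 1/(74/(-6) - 68*(-12 + 2*(-68/3)**2 + 3*(-68/3))/(3*(-4 - 68/3))) = 1/(74*(-1/6) - 68*(-12 + 2*(4624/9) - 68)/(3*(-80/3))) = 1/(-37/3 - 68/3*(-3/80)*(-12 + 9248/9 - 68)) = 1/(-37/3 - 68/3*(-3/80)*8528/9) = 1/(-37/3 + 36244/45) = 1/(35689/45) = 45/35689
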